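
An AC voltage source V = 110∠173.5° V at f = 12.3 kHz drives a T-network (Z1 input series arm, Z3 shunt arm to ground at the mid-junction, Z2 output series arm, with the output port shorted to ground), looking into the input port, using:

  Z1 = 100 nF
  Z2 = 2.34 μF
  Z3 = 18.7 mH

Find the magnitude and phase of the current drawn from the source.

Step 1 — Angular frequency: ω = 2π·f = 2π·1.23e+04 = 7.728e+04 rad/s.
Step 2 — Component impedances:
  Z1: Z = 1/(jωC) = -j/(ω·C) = 0 - j129.4 Ω
  Z2: Z = 1/(jωC) = -j/(ω·C) = 0 - j5.53 Ω
  Z3: Z = jωL = j·7.728e+04·0.0187 = 0 + j1445 Ω
Step 3 — With the output port shorted to ground, the output series arm Z2 runs from the junction to ground; the shunt arm Z3 also runs from the junction to ground. They appear in parallel: Z3 || Z2 = 0 - j5.551 Ω.
Step 4 — Series with input arm Z1: Z_in = Z1 + (Z3 || Z2) = 0 - j134.9 Ω = 134.9∠-90.0° Ω.
Step 5 — Source phasor: V = 110∠173.5° V = -109.3 + j12.45 V.
Step 6 — Ohm's law: I = V / Z_total = (-109.3 + j12.45) / (0 - j134.9) = -0.09228 - j0.8099 A.
Step 7 — Convert to polar: |I| = 0.8151 A, ∠I = -96.5°.

I = 0.8151∠-96.5° A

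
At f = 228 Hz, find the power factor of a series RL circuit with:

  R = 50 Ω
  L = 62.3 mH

Step 1 — Angular frequency: ω = 2π·f = 2π·228 = 1433 rad/s.
Step 2 — Component impedances:
  R: Z = R = 50 Ω
  L: Z = jωL = j·1433·0.0623 = 0 + j89.25 Ω
Step 3 — Series combination: Z_total = R + L = 50 + j89.25 Ω = 102.3∠60.7° Ω.
Step 4 — Power factor: PF = cos(φ) = Re(Z)/|Z| = 50/102.3 = 0.4888.
Step 5 — Type: Im(Z) = 89.25 ⇒ lagging (phase φ = 60.7°).

PF = 0.4888 (lagging, φ = 60.7°)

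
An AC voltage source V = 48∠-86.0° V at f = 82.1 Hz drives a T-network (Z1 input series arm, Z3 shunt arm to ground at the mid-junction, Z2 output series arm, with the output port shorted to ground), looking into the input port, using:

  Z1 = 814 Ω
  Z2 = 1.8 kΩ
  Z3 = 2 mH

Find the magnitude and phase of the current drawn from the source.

Step 1 — Angular frequency: ω = 2π·f = 2π·82.1 = 515.8 rad/s.
Step 2 — Component impedances:
  Z1: Z = R = 814 Ω
  Z2: Z = R = 1800 Ω
  Z3: Z = jωL = j·515.8·0.002 = 0 + j1.032 Ω
Step 3 — With the output port shorted to ground, the output series arm Z2 runs from the junction to ground; the shunt arm Z3 also runs from the junction to ground. They appear in parallel: Z3 || Z2 = 0.0005913 + j1.032 Ω.
Step 4 — Series with input arm Z1: Z_in = Z1 + (Z3 || Z2) = 814 + j1.032 Ω = 814∠0.1° Ω.
Step 5 — Source phasor: V = 48∠-86.0° V = 3.348 - j47.88 V.
Step 6 — Ohm's law: I = V / Z_total = (3.348 - j47.88) / (814 + j1.032) = 0.004039 - j0.05883 A.
Step 7 — Convert to polar: |I| = 0.05897 A, ∠I = -86.1°.

I = 0.05897∠-86.1° A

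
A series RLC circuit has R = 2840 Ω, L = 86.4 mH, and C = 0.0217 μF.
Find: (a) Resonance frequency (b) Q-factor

Step 1 — Resonance condition Im(Z)=0 gives ω₀ = 1/√(LC).
Step 2 — ω₀ = 1/√(0.0864·2.17e-08) = 2.309e+04 rad/s.
Step 3 — f₀ = ω₀/(2π) = 3676 Hz.
Step 4 — Series Q: Q = ω₀L/R = 2.309e+04·0.0864/2840 = 0.7026.

(a) f₀ = 3676 Hz  (b) Q = 0.7026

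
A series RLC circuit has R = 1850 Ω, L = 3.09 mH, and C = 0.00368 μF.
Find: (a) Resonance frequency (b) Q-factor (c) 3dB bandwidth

Step 1 — Resonance: ω₀ = 1/√(LC) = 1/√(0.00309·3.68e-09) = 2.965e+05 rad/s.
Step 2 — f₀ = ω₀/(2π) = 4.72e+04 Hz.
Step 3 — Series Q: Q = ω₀L/R = 2.965e+05·0.00309/1850 = 0.4953.
Step 4 — Bandwidth: Δω = ω₀/Q = 5.987e+05 rad/s; BW = Δω/(2π) = 9.529e+04 Hz.

(a) f₀ = 4.72e+04 Hz  (b) Q = 0.4953  (c) BW = 9.529e+04 Hz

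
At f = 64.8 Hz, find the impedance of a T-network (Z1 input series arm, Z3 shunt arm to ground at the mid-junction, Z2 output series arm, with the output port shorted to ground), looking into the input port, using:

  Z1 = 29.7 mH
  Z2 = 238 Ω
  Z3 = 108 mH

Step 1 — Angular frequency: ω = 2π·f = 2π·64.8 = 407.2 rad/s.
Step 2 — Component impedances:
  Z1: Z = jωL = j·407.2·0.0297 = 0 + j12.09 Ω
  Z2: Z = R = 238 Ω
  Z3: Z = jωL = j·407.2·0.108 = 0 + j43.97 Ω
Step 3 — With the output port shorted to ground, the output series arm Z2 runs from the junction to ground; the shunt arm Z3 also runs from the junction to ground. They appear in parallel: Z3 || Z2 = 7.856 + j42.52 Ω.
Step 4 — Series with input arm Z1: Z_in = Z1 + (Z3 || Z2) = 7.856 + j54.61 Ω = 55.18∠81.8° Ω.

Z = 7.856 + j54.61 Ω = 55.18∠81.8° Ω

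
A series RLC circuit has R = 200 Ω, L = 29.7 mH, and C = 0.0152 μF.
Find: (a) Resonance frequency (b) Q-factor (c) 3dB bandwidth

Step 1 — Resonance: ω₀ = 1/√(LC) = 1/√(0.0297·1.52e-08) = 4.707e+04 rad/s.
Step 2 — f₀ = ω₀/(2π) = 7491 Hz.
Step 3 — Series Q: Q = ω₀L/R = 4.707e+04·0.0297/200 = 6.989.
Step 4 — Bandwidth: Δω = ω₀/Q = 6734 rad/s; BW = Δω/(2π) = 1072 Hz.

(a) f₀ = 7491 Hz  (b) Q = 6.989  (c) BW = 1072 Hz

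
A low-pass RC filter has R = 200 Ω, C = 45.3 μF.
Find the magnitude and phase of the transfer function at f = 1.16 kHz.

Step 1 — Angular frequency: ω = 2π·1160 = 7288 rad/s.
Step 2 — Transfer function: H(jω) = 1/(1 + jωRC).
Step 3 — Denominator: 1 + jωRC = 1 + j·7288·200·4.53e-05 = 1 + j66.03.
Step 4 — H = 0.0002293 - j0.01514.
Step 5 — Magnitude: |H| = 0.01514 (-36.4 dB); phase: φ = -89.1°.

|H| = 0.01514 (-36.4 dB), φ = -89.1°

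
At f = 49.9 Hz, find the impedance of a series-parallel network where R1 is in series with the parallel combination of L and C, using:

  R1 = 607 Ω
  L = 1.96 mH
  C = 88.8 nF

Step 1 — Angular frequency: ω = 2π·f = 2π·49.9 = 313.5 rad/s.
Step 2 — Component impedances:
  R1: Z = R = 607 Ω
  L: Z = jωL = j·313.5·0.00196 = 0 + j0.6145 Ω
  C: Z = 1/(jωC) = -j/(ω·C) = 0 - j3.592e+04 Ω
Step 3 — Parallel branch: L || C = 1/(1/L + 1/C) = 0 + j0.6145 Ω.
Step 4 — Series with R1: Z_total = R1 + (L || C) = 607 + j0.6145 Ω = 607∠0.1° Ω.

Z = 607 + j0.6145 Ω = 607∠0.1° Ω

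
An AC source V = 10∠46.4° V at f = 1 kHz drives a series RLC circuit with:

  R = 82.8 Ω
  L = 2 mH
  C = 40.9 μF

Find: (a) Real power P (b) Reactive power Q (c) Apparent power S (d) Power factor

Step 1 — Angular frequency: ω = 2π·f = 2π·1000 = 6283 rad/s.
Step 2 — Component impedances:
  R: Z = R = 82.8 Ω
  L: Z = jωL = j·6283·0.002 = 0 + j12.57 Ω
  C: Z = 1/(jωC) = -j/(ω·C) = 0 - j3.891 Ω
Step 3 — Series combination: Z_total = R + L + C = 82.8 + j8.675 Ω = 83.25∠6.0° Ω.
Step 4 — Source phasor: V = 10∠46.4° V = 6.896 + j7.242 V.
Step 5 — Current: I = V / Z = 0.09145 + j0.07788 A = 0.1201∠40.4° A.
Step 6 — Complex power: S = V·I* = 1.195 + j0.1252 VA.
Step 7 — Real power: P = Re(S) = 1.195 W.
Step 8 — Reactive power: Q = Im(S) = 0.1252 VAR.
Step 9 — Apparent power: |S| = 1.201 VA.
Step 10 — Power factor: PF = P/|S| = 0.9946 (lagging).

(a) P = 1.195 W  (b) Q = 0.1252 VAR  (c) S = 1.201 VA  (d) PF = 0.9946 (lagging)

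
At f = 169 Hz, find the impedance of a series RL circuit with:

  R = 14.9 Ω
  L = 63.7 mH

Step 1 — Angular frequency: ω = 2π·f = 2π·169 = 1062 rad/s.
Step 2 — Component impedances:
  R: Z = R = 14.9 Ω
  L: Z = jωL = j·1062·0.0637 = 0 + j67.64 Ω
Step 3 — Series combination: Z_total = R + L = 14.9 + j67.64 Ω = 69.26∠77.6° Ω.

Z = 14.9 + j67.64 Ω = 69.26∠77.6° Ω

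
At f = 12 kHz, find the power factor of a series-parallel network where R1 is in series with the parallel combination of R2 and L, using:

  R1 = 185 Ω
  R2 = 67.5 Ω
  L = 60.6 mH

Step 1 — Angular frequency: ω = 2π·f = 2π·1.2e+04 = 7.54e+04 rad/s.
Step 2 — Component impedances:
  R1: Z = R = 185 Ω
  R2: Z = R = 67.5 Ω
  L: Z = jωL = j·7.54e+04·0.0606 = 0 + j4569 Ω
Step 3 — Parallel branch: R2 || L = 1/(1/R2 + 1/L) = 67.49 + j0.997 Ω.
Step 4 — Series with R1: Z_total = R1 + (R2 || L) = 252.5 + j0.997 Ω = 252.5∠0.2° Ω.
Step 5 — Power factor: PF = cos(φ) = Re(Z)/|Z| = 252.5/252.5 = 1.
Step 6 — Type: Im(Z) = 0.997 ⇒ lagging (phase φ = 0.2°).

PF = 1 (lagging, φ = 0.2°)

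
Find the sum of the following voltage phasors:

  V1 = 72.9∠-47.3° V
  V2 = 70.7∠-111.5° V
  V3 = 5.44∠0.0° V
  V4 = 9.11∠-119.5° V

Step 1 — Convert each phasor to rectangular form:
  V1 = 72.9·(cos(-47.3°) + j·sin(-47.3°)) = 49.44 - j53.58 V
  V2 = 70.7·(cos(-111.5°) + j·sin(-111.5°)) = -25.91 - j65.78 V
  V3 = 5.44·(cos(0.0°) + j·sin(0.0°)) = 5.44 V
  V4 = 9.11·(cos(-119.5°) + j·sin(-119.5°)) = -4.486 - j7.929 V
Step 2 — Sum components: V_total = 24.48 - j127.3 V.
Step 3 — Convert to polar: |V_total| = 129.6 V, ∠V_total = -79.1°.

V_total = 129.6∠-79.1° V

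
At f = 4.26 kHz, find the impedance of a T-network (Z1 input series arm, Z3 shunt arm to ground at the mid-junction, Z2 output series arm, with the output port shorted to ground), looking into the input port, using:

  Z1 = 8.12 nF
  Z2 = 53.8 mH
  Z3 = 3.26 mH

Step 1 — Angular frequency: ω = 2π·f = 2π·4260 = 2.677e+04 rad/s.
Step 2 — Component impedances:
  Z1: Z = 1/(jωC) = -j/(ω·C) = 0 - j4601 Ω
  Z2: Z = jωL = j·2.677e+04·0.0538 = 0 + j1440 Ω
  Z3: Z = jωL = j·2.677e+04·0.00326 = 0 + j87.26 Ω
Step 3 — With the output port shorted to ground, the output series arm Z2 runs from the junction to ground; the shunt arm Z3 also runs from the junction to ground. They appear in parallel: Z3 || Z2 = 0 + j82.27 Ω.
Step 4 — Series with input arm Z1: Z_in = Z1 + (Z3 || Z2) = 0 - j4519 Ω = 4519∠-90.0° Ω.

Z = 0 - j4519 Ω = 4519∠-90.0° Ω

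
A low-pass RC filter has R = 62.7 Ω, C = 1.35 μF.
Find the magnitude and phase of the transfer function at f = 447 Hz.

Step 1 — Angular frequency: ω = 2π·447 = 2809 rad/s.
Step 2 — Transfer function: H(jω) = 1/(1 + jωRC).
Step 3 — Denominator: 1 + jωRC = 1 + j·2809·62.7·1.35e-06 = 1 + j0.2377.
Step 4 — H = 0.9465 - j0.225.
Step 5 — Magnitude: |H| = 0.9729 (-0.2 dB); phase: φ = -13.4°.

|H| = 0.9729 (-0.2 dB), φ = -13.4°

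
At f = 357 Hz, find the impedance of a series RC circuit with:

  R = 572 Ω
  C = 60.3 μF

Step 1 — Angular frequency: ω = 2π·f = 2π·357 = 2243 rad/s.
Step 2 — Component impedances:
  R: Z = R = 572 Ω
  C: Z = 1/(jωC) = -j/(ω·C) = 0 - j7.393 Ω
Step 3 — Series combination: Z_total = R + C = 572 - j7.393 Ω = 572∠-0.7° Ω.

Z = 572 - j7.393 Ω = 572∠-0.7° Ω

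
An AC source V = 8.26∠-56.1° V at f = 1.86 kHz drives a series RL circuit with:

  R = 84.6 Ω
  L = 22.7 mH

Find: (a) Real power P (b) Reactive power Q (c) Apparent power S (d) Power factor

Step 1 — Angular frequency: ω = 2π·f = 2π·1860 = 1.169e+04 rad/s.
Step 2 — Component impedances:
  R: Z = R = 84.6 Ω
  L: Z = jωL = j·1.169e+04·0.0227 = 0 + j265.3 Ω
Step 3 — Series combination: Z_total = R + L = 84.6 + j265.3 Ω = 278.5∠72.3° Ω.
Step 4 — Source phasor: V = 8.26∠-56.1° V = 4.607 - j6.856 V.
Step 5 — Current: I = V / Z = -0.01843 - j0.02324 A = 0.02966∠-128.4° A.
Step 6 — Complex power: S = V·I* = 0.07444 + j0.2334 VA.
Step 7 — Real power: P = Re(S) = 0.07444 W.
Step 8 — Reactive power: Q = Im(S) = 0.2334 VAR.
Step 9 — Apparent power: |S| = 0.245 VA.
Step 10 — Power factor: PF = P/|S| = 0.3038 (lagging).

(a) P = 0.07444 W  (b) Q = 0.2334 VAR  (c) S = 0.245 VA  (d) PF = 0.3038 (lagging)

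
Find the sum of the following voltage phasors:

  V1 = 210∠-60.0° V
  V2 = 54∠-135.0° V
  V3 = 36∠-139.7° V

Step 1 — Convert each phasor to rectangular form:
  V1 = 210·(cos(-60.0°) + j·sin(-60.0°)) = 105 - j181.9 V
  V2 = 54·(cos(-135.0°) + j·sin(-135.0°)) = -38.18 - j38.18 V
  V3 = 36·(cos(-139.7°) + j·sin(-139.7°)) = -27.46 - j23.28 V
Step 2 — Sum components: V_total = 39.36 - j243.3 V.
Step 3 — Convert to polar: |V_total| = 246.5 V, ∠V_total = -80.8°.

V_total = 246.5∠-80.8° V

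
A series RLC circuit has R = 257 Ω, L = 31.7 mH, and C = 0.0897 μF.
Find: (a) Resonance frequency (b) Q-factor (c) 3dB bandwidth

Step 1 — Resonance condition Im(Z)=0 gives ω₀ = 1/√(LC).
Step 2 — ω₀ = 1/√(0.0317·8.97e-08) = 1.875e+04 rad/s.
Step 3 — f₀ = ω₀/(2π) = 2985 Hz.
Step 4 — Series Q: Q = ω₀L/R = 1.875e+04·0.0317/257 = 2.313.
Step 5 — 3dB bandwidth: Δω = ω₀/Q = 8107 rad/s; BW = Δω/(2π) = 1290 Hz.

(a) f₀ = 2985 Hz  (b) Q = 2.313  (c) BW = 1290 Hz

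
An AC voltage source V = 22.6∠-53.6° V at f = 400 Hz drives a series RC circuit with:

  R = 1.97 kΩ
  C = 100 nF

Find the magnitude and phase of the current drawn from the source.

Step 1 — Angular frequency: ω = 2π·f = 2π·400 = 2513 rad/s.
Step 2 — Component impedances:
  R: Z = R = 1970 Ω
  C: Z = 1/(jωC) = -j/(ω·C) = 0 - j3979 Ω
Step 3 — Series combination: Z_total = R + C = 1970 - j3979 Ω = 4440∠-63.7° Ω.
Step 4 — Source phasor: V = 22.6∠-53.6° V = 13.41 - j18.19 V.
Step 5 — Ohm's law: I = V / Z_total = (13.41 - j18.19) / (1970 - j3979) = 0.005012 + j0.0008891 A.
Step 6 — Convert to polar: |I| = 0.00509 A, ∠I = 10.1°.

I = 0.00509∠10.1° A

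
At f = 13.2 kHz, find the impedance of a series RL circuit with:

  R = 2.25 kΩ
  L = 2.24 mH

Step 1 — Angular frequency: ω = 2π·f = 2π·1.32e+04 = 8.294e+04 rad/s.
Step 2 — Component impedances:
  R: Z = R = 2250 Ω
  L: Z = jωL = j·8.294e+04·0.00224 = 0 + j185.8 Ω
Step 3 — Series combination: Z_total = R + L = 2250 + j185.8 Ω = 2258∠4.7° Ω.

Z = 2250 + j185.8 Ω = 2258∠4.7° Ω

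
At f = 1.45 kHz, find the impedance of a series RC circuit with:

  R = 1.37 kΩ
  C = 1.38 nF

Step 1 — Angular frequency: ω = 2π·f = 2π·1450 = 9111 rad/s.
Step 2 — Component impedances:
  R: Z = R = 1370 Ω
  C: Z = 1/(jωC) = -j/(ω·C) = 0 - j7.954e+04 Ω
Step 3 — Series combination: Z_total = R + C = 1370 - j7.954e+04 Ω = 7.955e+04∠-89.0° Ω.

Z = 1370 - j7.954e+04 Ω = 7.955e+04∠-89.0° Ω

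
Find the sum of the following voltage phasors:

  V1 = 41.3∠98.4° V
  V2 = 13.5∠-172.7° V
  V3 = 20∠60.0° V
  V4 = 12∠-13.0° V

Step 1 — Convert each phasor to rectangular form:
  V1 = 41.3·(cos(98.4°) + j·sin(98.4°)) = -6.033 + j40.86 V
  V2 = 13.5·(cos(-172.7°) + j·sin(-172.7°)) = -13.39 - j1.715 V
  V3 = 20·(cos(60.0°) + j·sin(60.0°)) = 10 + j17.32 V
  V4 = 12·(cos(-13.0°) + j·sin(-13.0°)) = 11.69 - j2.699 V
Step 2 — Sum components: V_total = 2.269 + j53.76 V.
Step 3 — Convert to polar: |V_total| = 53.81 V, ∠V_total = 87.6°.

V_total = 53.81∠87.6° V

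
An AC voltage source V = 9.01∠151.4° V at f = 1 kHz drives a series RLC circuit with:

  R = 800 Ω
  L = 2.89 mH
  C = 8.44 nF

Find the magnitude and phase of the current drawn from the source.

Step 1 — Angular frequency: ω = 2π·f = 2π·1000 = 6283 rad/s.
Step 2 — Component impedances:
  R: Z = R = 800 Ω
  L: Z = jωL = j·6283·0.00289 = 0 + j18.16 Ω
  C: Z = 1/(jωC) = -j/(ω·C) = 0 - j1.886e+04 Ω
Step 3 — Series combination: Z_total = R + L + C = 800 - j1.884e+04 Ω = 1.886e+04∠-87.6° Ω.
Step 4 — Source phasor: V = 9.01∠151.4° V = -7.911 + j4.313 V.
Step 5 — Ohm's law: I = V / Z_total = (-7.911 + j4.313) / (800 - j1.884e+04) = -0.0002463 - j0.0004094 A.
Step 6 — Convert to polar: |I| = 0.0004778 A, ∠I = -121.0°.

I = 0.0004778∠-121.0° A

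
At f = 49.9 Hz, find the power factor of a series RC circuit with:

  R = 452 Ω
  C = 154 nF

Step 1 — Angular frequency: ω = 2π·f = 2π·49.9 = 313.5 rad/s.
Step 2 — Component impedances:
  R: Z = R = 452 Ω
  C: Z = 1/(jωC) = -j/(ω·C) = 0 - j2.071e+04 Ω
Step 3 — Series combination: Z_total = R + C = 452 - j2.071e+04 Ω = 2.072e+04∠-88.7° Ω.
Step 4 — Power factor: PF = cos(φ) = Re(Z)/|Z| = 452/20716 = 0.02182.
Step 5 — Type: Im(Z) = -2.071e+04 ⇒ leading (phase φ = -88.7°).

PF = 0.02182 (leading, φ = -88.7°)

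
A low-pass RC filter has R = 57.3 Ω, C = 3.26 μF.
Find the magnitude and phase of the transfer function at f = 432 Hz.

Step 1 — Angular frequency: ω = 2π·432 = 2714 rad/s.
Step 2 — Transfer function: H(jω) = 1/(1 + jωRC).
Step 3 — Denominator: 1 + jωRC = 1 + j·2714·57.3·3.26e-06 = 1 + j0.507.
Step 4 — H = 0.7955 - j0.4033.
Step 5 — Magnitude: |H| = 0.8919 (-1.0 dB); phase: φ = -26.9°.

|H| = 0.8919 (-1.0 dB), φ = -26.9°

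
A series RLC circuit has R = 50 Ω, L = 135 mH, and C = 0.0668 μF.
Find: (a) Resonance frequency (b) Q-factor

Step 1 — Resonance condition Im(Z)=0 gives ω₀ = 1/√(LC).
Step 2 — ω₀ = 1/√(0.135·6.68e-08) = 1.053e+04 rad/s.
Step 3 — f₀ = ω₀/(2π) = 1676 Hz.
Step 4 — Series Q: Q = ω₀L/R = 1.053e+04·0.135/50 = 28.43.

(a) f₀ = 1676 Hz  (b) Q = 28.43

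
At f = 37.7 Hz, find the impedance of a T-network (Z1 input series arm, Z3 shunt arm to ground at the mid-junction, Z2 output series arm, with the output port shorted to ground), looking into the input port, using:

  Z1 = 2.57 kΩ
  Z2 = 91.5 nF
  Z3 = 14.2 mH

Step 1 — Angular frequency: ω = 2π·f = 2π·37.7 = 236.9 rad/s.
Step 2 — Component impedances:
  Z1: Z = R = 2570 Ω
  Z2: Z = 1/(jωC) = -j/(ω·C) = 0 - j4.614e+04 Ω
  Z3: Z = jωL = j·236.9·0.0142 = 0 + j3.364 Ω
Step 3 — With the output port shorted to ground, the output series arm Z2 runs from the junction to ground; the shunt arm Z3 also runs from the junction to ground. They appear in parallel: Z3 || Z2 = 0 + j3.364 Ω.
Step 4 — Series with input arm Z1: Z_in = Z1 + (Z3 || Z2) = 2570 + j3.364 Ω = 2570∠0.1° Ω.

Z = 2570 + j3.364 Ω = 2570∠0.1° Ω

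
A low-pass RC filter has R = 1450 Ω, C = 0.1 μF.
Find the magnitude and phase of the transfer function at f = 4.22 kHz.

Step 1 — Angular frequency: ω = 2π·4220 = 2.652e+04 rad/s.
Step 2 — Transfer function: H(jω) = 1/(1 + jωRC).
Step 3 — Denominator: 1 + jωRC = 1 + j·2.652e+04·1450·1e-07 = 1 + j3.845.
Step 4 — H = 0.06337 - j0.2436.
Step 5 — Magnitude: |H| = 0.2517 (-12.0 dB); phase: φ = -75.4°.

|H| = 0.2517 (-12.0 dB), φ = -75.4°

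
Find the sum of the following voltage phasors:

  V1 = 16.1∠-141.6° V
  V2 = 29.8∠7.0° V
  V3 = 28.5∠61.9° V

Step 1 — Convert each phasor to rectangular form:
  V1 = 16.1·(cos(-141.6°) + j·sin(-141.6°)) = -12.62 - j10 V
  V2 = 29.8·(cos(7.0°) + j·sin(7.0°)) = 29.58 + j3.632 V
  V3 = 28.5·(cos(61.9°) + j·sin(61.9°)) = 13.42 + j25.14 V
Step 2 — Sum components: V_total = 30.38 + j18.77 V.
Step 3 — Convert to polar: |V_total| = 35.72 V, ∠V_total = 31.7°.

V_total = 35.72∠31.7° V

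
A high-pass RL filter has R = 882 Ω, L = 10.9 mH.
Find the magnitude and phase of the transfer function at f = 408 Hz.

Step 1 — Angular frequency: ω = 2π·408 = 2564 rad/s.
Step 2 — Transfer function: H(jω) = jωL/(R + jωL).
Step 3 — Numerator jωL = j·27.94; denominator R + jωL = 882 + j27.94.
Step 4 — H = 0.001003 + j0.03165.
Step 5 — Magnitude: |H| = 0.03167 (-30.0 dB); phase: φ = 88.2°.

|H| = 0.03167 (-30.0 dB), φ = 88.2°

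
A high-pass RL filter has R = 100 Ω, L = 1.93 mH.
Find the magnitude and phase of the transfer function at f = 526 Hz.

Step 1 — Angular frequency: ω = 2π·526 = 3305 rad/s.
Step 2 — Transfer function: H(jω) = jωL/(R + jωL).
Step 3 — Numerator jωL = j·6.379; denominator R + jωL = 100 + j6.379.
Step 4 — H = 0.004052 + j0.06353.
Step 5 — Magnitude: |H| = 0.06366 (-23.9 dB); phase: φ = 86.4°.

|H| = 0.06366 (-23.9 dB), φ = 86.4°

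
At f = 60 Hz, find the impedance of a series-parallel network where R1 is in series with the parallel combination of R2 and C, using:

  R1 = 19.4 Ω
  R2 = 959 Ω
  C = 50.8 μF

Step 1 — Angular frequency: ω = 2π·f = 2π·60 = 377 rad/s.
Step 2 — Component impedances:
  R1: Z = R = 19.4 Ω
  R2: Z = R = 959 Ω
  C: Z = 1/(jωC) = -j/(ω·C) = 0 - j52.22 Ω
Step 3 — Parallel branch: R2 || C = 1/(1/R2 + 1/C) = 2.835 - j52.06 Ω.
Step 4 — Series with R1: Z_total = R1 + (R2 || C) = 22.23 - j52.06 Ω = 56.61∠-66.9° Ω.

Z = 22.23 - j52.06 Ω = 56.61∠-66.9° Ω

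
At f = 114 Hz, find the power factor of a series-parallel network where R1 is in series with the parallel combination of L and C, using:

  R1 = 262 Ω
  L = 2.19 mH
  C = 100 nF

Step 1 — Angular frequency: ω = 2π·f = 2π·114 = 716.3 rad/s.
Step 2 — Component impedances:
  R1: Z = R = 262 Ω
  L: Z = jωL = j·716.3·0.00219 = 0 + j1.569 Ω
  C: Z = 1/(jωC) = -j/(ω·C) = 0 - j1.396e+04 Ω
Step 3 — Parallel branch: L || C = 1/(1/L + 1/C) = 0 + j1.569 Ω.
Step 4 — Series with R1: Z_total = R1 + (L || C) = 262 + j1.569 Ω = 262∠0.3° Ω.
Step 5 — Power factor: PF = cos(φ) = Re(Z)/|Z| = 262/262 = 1.
Step 6 — Type: Im(Z) = 1.569 ⇒ lagging (phase φ = 0.3°).

PF = 1 (lagging, φ = 0.3°)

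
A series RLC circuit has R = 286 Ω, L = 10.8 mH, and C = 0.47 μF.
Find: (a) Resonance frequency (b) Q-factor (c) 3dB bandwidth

Step 1 — Resonance condition Im(Z)=0 gives ω₀ = 1/√(LC).
Step 2 — ω₀ = 1/√(0.0108·4.7e-07) = 1.404e+04 rad/s.
Step 3 — f₀ = ω₀/(2π) = 2234 Hz.
Step 4 — Series Q: Q = ω₀L/R = 1.404e+04·0.0108/286 = 0.53.
Step 5 — 3dB bandwidth: Δω = ω₀/Q = 2.648e+04 rad/s; BW = Δω/(2π) = 4215 Hz.

(a) f₀ = 2234 Hz  (b) Q = 0.53  (c) BW = 4215 Hz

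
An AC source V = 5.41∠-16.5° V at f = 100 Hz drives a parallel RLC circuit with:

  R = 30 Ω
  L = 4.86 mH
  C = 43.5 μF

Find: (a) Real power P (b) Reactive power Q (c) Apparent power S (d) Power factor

Step 1 — Angular frequency: ω = 2π·f = 2π·100 = 628.3 rad/s.
Step 2 — Component impedances:
  R: Z = R = 30 Ω
  L: Z = jωL = j·628.3·0.00486 = 0 + j3.054 Ω
  C: Z = 1/(jωC) = -j/(ω·C) = 0 - j36.59 Ω
Step 3 — Parallel combination: 1/Z_total = 1/R + 1/L + 1/C; Z_total = 0.3655 + j3.291 Ω = 3.311∠83.7° Ω.
Step 4 — Source phasor: V = 5.41∠-16.5° V = 5.187 - j1.537 V.
Step 5 — Current: I = V / Z = -0.2883 - j1.608 A = 1.634∠-100.2° A.
Step 6 — Complex power: S = V·I* = 0.9756 + j8.785 VA.
Step 7 — Real power: P = Re(S) = 0.9756 W.
Step 8 — Reactive power: Q = Im(S) = 8.785 VAR.
Step 9 — Apparent power: |S| = 8.839 VA.
Step 10 — Power factor: PF = P/|S| = 0.1104 (lagging).

(a) P = 0.9756 W  (b) Q = 8.785 VAR  (c) S = 8.839 VA  (d) PF = 0.1104 (lagging)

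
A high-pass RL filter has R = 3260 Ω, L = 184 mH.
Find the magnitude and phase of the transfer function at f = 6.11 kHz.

Step 1 — Angular frequency: ω = 2π·6110 = 3.839e+04 rad/s.
Step 2 — Transfer function: H(jω) = jωL/(R + jωL).
Step 3 — Numerator jωL = j·7064; denominator R + jωL = 3260 + j7064.
Step 4 — H = 0.8244 + j0.3805.
Step 5 — Magnitude: |H| = 0.908 (-0.8 dB); phase: φ = 24.8°.

|H| = 0.908 (-0.8 dB), φ = 24.8°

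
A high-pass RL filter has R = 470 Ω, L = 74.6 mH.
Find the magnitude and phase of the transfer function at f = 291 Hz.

Step 1 — Angular frequency: ω = 2π·291 = 1828 rad/s.
Step 2 — Transfer function: H(jω) = jωL/(R + jωL).
Step 3 — Numerator jωL = j·136.4; denominator R + jωL = 470 + j136.4.
Step 4 — H = 0.07768 + j0.2677.
Step 5 — Magnitude: |H| = 0.2787 (-11.1 dB); phase: φ = 73.8°.

|H| = 0.2787 (-11.1 dB), φ = 73.8°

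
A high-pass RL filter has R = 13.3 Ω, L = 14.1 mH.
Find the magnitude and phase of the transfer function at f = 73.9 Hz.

Step 1 — Angular frequency: ω = 2π·73.9 = 464.3 rad/s.
Step 2 — Transfer function: H(jω) = jωL/(R + jωL).
Step 3 — Numerator jωL = j·6.547; denominator R + jωL = 13.3 + j6.547.
Step 4 — H = 0.1951 + j0.3962.
Step 5 — Magnitude: |H| = 0.4416 (-7.1 dB); phase: φ = 63.8°.

|H| = 0.4416 (-7.1 dB), φ = 63.8°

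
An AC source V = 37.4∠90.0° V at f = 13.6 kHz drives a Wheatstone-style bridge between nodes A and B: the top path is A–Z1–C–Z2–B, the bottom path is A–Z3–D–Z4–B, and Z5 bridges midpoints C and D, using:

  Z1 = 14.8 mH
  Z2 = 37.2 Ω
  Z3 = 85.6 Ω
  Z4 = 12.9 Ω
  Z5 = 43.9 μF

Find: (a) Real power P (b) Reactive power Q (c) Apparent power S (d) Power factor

Step 1 — Angular frequency: ω = 2π·f = 2π·1.36e+04 = 8.545e+04 rad/s.
Step 2 — Component impedances:
  Z1: Z = jωL = j·8.545e+04·0.0148 = 0 + j1265 Ω
  Z2: Z = R = 37.2 Ω
  Z3: Z = R = 85.6 Ω
  Z4: Z = R = 12.9 Ω
  Z5: Z = 1/(jωC) = -j/(ω·C) = 0 - j0.2666 Ω
Step 3 — Bridge requires nodal analysis (the Z5 bridge couples midpoints C and D, so the two paths cannot be reduced to a simple series/parallel combination). Setting node B to ground and injecting 1 A at node A, the 3-node admittance system at A, C, D solves to V_A = Z_AB = 94.8 + j5.752 Ω = 94.97∠3.5° Ω.
Step 4 — Source phasor: V = 37.4∠90.0° V = 0 + j37.4 V.
Step 5 — Current: I = V / Z = 0.02385 + j0.3931 A = 0.3938∠86.5° A.
Step 6 — Complex power: S = V·I* = 14.7 + j0.892 VA.
Step 7 — Real power: P = Re(S) = 14.7 W.
Step 8 — Reactive power: Q = Im(S) = 0.892 VAR.
Step 9 — Apparent power: |S| = 14.73 VA.
Step 10 — Power factor: PF = P/|S| = 0.9982 (lagging).

(a) P = 14.7 W  (b) Q = 0.892 VAR  (c) S = 14.73 VA  (d) PF = 0.9982 (lagging)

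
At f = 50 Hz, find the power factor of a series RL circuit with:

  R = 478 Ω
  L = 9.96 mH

Step 1 — Angular frequency: ω = 2π·f = 2π·50 = 314.2 rad/s.
Step 2 — Component impedances:
  R: Z = R = 478 Ω
  L: Z = jωL = j·314.2·0.00996 = 0 + j3.129 Ω
Step 3 — Series combination: Z_total = R + L = 478 + j3.129 Ω = 478∠0.4° Ω.
Step 4 — Power factor: PF = cos(φ) = Re(Z)/|Z| = 478/478 = 1.
Step 5 — Type: Im(Z) = 3.129 ⇒ lagging (phase φ = 0.4°).

PF = 1 (lagging, φ = 0.4°)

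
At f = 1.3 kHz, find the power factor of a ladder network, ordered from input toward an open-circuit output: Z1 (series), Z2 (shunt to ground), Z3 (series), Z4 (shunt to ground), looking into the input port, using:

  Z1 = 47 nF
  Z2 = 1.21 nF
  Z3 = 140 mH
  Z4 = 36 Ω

Step 1 — Angular frequency: ω = 2π·f = 2π·1300 = 8168 rad/s.
Step 2 — Component impedances:
  Z1: Z = 1/(jωC) = -j/(ω·C) = 0 - j2605 Ω
  Z2: Z = 1/(jωC) = -j/(ω·C) = 0 - j1.012e+05 Ω
  Z3: Z = jωL = j·8168·0.14 = 0 + j1144 Ω
  Z4: Z = R = 36 Ω
Step 3 — Ladder network (open output): work backward from the far end, alternating series and parallel combinations. Z_in = 36.83 - j1448 Ω = 1449∠-88.5° Ω.
Step 4 — Power factor: PF = cos(φ) = Re(Z)/|Z| = 36.83/1449 = 0.02542.
Step 5 — Type: Im(Z) = -1448 ⇒ leading (phase φ = -88.5°).

PF = 0.02542 (leading, φ = -88.5°)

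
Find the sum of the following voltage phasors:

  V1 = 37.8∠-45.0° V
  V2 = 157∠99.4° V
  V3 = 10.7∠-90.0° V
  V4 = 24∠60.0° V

Step 1 — Convert each phasor to rectangular form:
  V1 = 37.8·(cos(-45.0°) + j·sin(-45.0°)) = 26.73 - j26.73 V
  V2 = 157·(cos(99.4°) + j·sin(99.4°)) = -25.64 + j154.9 V
  V3 = 10.7·(cos(-90.0°) + j·sin(-90.0°)) = 0 - j10.7 V
  V4 = 24·(cos(60.0°) + j·sin(60.0°)) = 12 + j20.78 V
Step 2 — Sum components: V_total = 13.09 + j138.2 V.
Step 3 — Convert to polar: |V_total| = 138.9 V, ∠V_total = 84.6°.

V_total = 138.9∠84.6° V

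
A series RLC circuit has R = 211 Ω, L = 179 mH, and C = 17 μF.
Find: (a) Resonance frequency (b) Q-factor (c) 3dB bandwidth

Step 1 — Resonance: ω₀ = 1/√(LC) = 1/√(0.179·1.7e-05) = 573.3 rad/s.
Step 2 — f₀ = ω₀/(2π) = 91.24 Hz.
Step 3 — Series Q: Q = ω₀L/R = 573.3·0.179/211 = 0.4863.
Step 4 — Bandwidth: Δω = ω₀/Q = 1179 rad/s; BW = Δω/(2π) = 187.6 Hz.

(a) f₀ = 91.24 Hz  (b) Q = 0.4863  (c) BW = 187.6 Hz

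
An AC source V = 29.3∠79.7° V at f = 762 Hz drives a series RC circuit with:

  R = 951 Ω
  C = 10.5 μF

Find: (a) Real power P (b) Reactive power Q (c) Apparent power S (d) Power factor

Step 1 — Angular frequency: ω = 2π·f = 2π·762 = 4788 rad/s.
Step 2 — Component impedances:
  R: Z = R = 951 Ω
  C: Z = 1/(jωC) = -j/(ω·C) = 0 - j19.89 Ω
Step 3 — Series combination: Z_total = R + C = 951 - j19.89 Ω = 951.2∠-1.2° Ω.
Step 4 — Source phasor: V = 29.3∠79.7° V = 5.239 + j28.83 V.
Step 5 — Current: I = V / Z = 0.004873 + j0.03042 A = 0.0308∠80.9° A.
Step 6 — Complex power: S = V·I* = 0.9023 - j0.01887 VA.
Step 7 — Real power: P = Re(S) = 0.9023 W.
Step 8 — Reactive power: Q = Im(S) = -0.01887 VAR.
Step 9 — Apparent power: |S| = 0.9025 VA.
Step 10 — Power factor: PF = P/|S| = 0.9998 (leading).

(a) P = 0.9023 W  (b) Q = -0.01887 VAR  (c) S = 0.9025 VA  (d) PF = 0.9998 (leading)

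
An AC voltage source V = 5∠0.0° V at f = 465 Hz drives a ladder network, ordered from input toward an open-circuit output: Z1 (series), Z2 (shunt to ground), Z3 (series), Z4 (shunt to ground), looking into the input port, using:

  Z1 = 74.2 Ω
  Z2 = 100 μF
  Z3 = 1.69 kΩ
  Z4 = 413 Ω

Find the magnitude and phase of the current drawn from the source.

Step 1 — Angular frequency: ω = 2π·f = 2π·465 = 2922 rad/s.
Step 2 — Component impedances:
  Z1: Z = R = 74.2 Ω
  Z2: Z = 1/(jωC) = -j/(ω·C) = 0 - j3.423 Ω
  Z3: Z = R = 1690 Ω
  Z4: Z = R = 413 Ω
Step 3 — Ladder network (open output): work backward from the far end, alternating series and parallel combinations. Z_in = 74.21 - j3.423 Ω = 74.28∠-2.6° Ω.
Step 4 — Source phasor: V = 5∠0.0° V = 5 V.
Step 5 — Ohm's law: I = V / Z_total = (5) / (74.21 - j3.423) = 0.06724 + j0.003101 A.
Step 6 — Convert to polar: |I| = 0.06731 A, ∠I = 2.6°.

I = 0.06731∠2.6° A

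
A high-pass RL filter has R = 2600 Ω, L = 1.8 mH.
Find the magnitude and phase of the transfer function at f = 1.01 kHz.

Step 1 — Angular frequency: ω = 2π·1010 = 6346 rad/s.
Step 2 — Transfer function: H(jω) = jωL/(R + jωL).
Step 3 — Numerator jωL = j·11.42; denominator R + jωL = 2600 + j11.42.
Step 4 — H = 1.93e-05 + j0.004393.
Step 5 — Magnitude: |H| = 0.004393 (-47.1 dB); phase: φ = 89.7°.

|H| = 0.004393 (-47.1 dB), φ = 89.7°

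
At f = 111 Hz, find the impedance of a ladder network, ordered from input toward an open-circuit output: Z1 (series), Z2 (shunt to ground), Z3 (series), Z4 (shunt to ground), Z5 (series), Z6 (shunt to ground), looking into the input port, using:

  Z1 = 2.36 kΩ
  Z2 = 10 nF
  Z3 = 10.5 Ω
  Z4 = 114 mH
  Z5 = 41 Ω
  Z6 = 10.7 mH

Step 1 — Angular frequency: ω = 2π·f = 2π·111 = 697.4 rad/s.
Step 2 — Component impedances:
  Z1: Z = R = 2360 Ω
  Z2: Z = 1/(jωC) = -j/(ω·C) = 0 - j1.434e+05 Ω
  Z3: Z = R = 10.5 Ω
  Z4: Z = jωL = j·697.4·0.114 = 0 + j79.51 Ω
  Z5: Z = R = 41 Ω
  Z6: Z = jωL = j·697.4·0.0107 = 0 + j7.463 Ω
Step 3 — Ladder network (open output): work backward from the far end, alternating series and parallel combinations. Z_in = 2399 + j20.03 Ω = 2399∠0.5° Ω.

Z = 2399 + j20.03 Ω = 2399∠0.5° Ω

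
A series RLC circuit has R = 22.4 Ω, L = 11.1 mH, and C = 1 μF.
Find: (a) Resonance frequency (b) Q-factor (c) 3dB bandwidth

Step 1 — Resonance condition Im(Z)=0 gives ω₀ = 1/√(LC).
Step 2 — ω₀ = 1/√(0.0111·1e-06) = 9492 rad/s.
Step 3 — f₀ = ω₀/(2π) = 1511 Hz.
Step 4 — Series Q: Q = ω₀L/R = 9492·0.0111/22.4 = 4.703.
Step 5 — 3dB bandwidth: Δω = ω₀/Q = 2018 rad/s; BW = Δω/(2π) = 321.2 Hz.

(a) f₀ = 1511 Hz  (b) Q = 4.703  (c) BW = 321.2 Hz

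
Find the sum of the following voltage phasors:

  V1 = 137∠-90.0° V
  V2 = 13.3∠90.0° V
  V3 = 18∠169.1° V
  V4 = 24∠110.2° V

Step 1 — Convert each phasor to rectangular form:
  V1 = 137·(cos(-90.0°) + j·sin(-90.0°)) = 0 - j137 V
  V2 = 13.3·(cos(90.0°) + j·sin(90.0°)) = 0 + j13.3 V
  V3 = 18·(cos(169.1°) + j·sin(169.1°)) = -17.68 + j3.404 V
  V4 = 24·(cos(110.2°) + j·sin(110.2°)) = -8.287 + j22.52 V
Step 2 — Sum components: V_total = -25.96 - j97.77 V.
Step 3 — Convert to polar: |V_total| = 101.2 V, ∠V_total = -104.9°.

V_total = 101.2∠-104.9° V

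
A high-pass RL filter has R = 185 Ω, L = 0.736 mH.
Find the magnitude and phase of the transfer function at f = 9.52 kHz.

Step 1 — Angular frequency: ω = 2π·9520 = 5.982e+04 rad/s.
Step 2 — Transfer function: H(jω) = jωL/(R + jωL).
Step 3 — Numerator jωL = j·44.02; denominator R + jωL = 185 + j44.02.
Step 4 — H = 0.05359 + j0.2252.
Step 5 — Magnitude: |H| = 0.2315 (-12.7 dB); phase: φ = 76.6°.

|H| = 0.2315 (-12.7 dB), φ = 76.6°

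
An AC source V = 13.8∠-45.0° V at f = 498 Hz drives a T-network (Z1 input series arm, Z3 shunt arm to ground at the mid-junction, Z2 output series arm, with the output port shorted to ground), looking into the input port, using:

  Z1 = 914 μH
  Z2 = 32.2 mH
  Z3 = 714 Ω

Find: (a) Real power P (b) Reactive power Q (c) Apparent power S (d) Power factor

Step 1 — Angular frequency: ω = 2π·f = 2π·498 = 3129 rad/s.
Step 2 — Component impedances:
  Z1: Z = jωL = j·3129·0.000914 = 0 + j2.86 Ω
  Z2: Z = jωL = j·3129·0.0322 = 0 + j100.8 Ω
  Z3: Z = R = 714 Ω
Step 3 — With the output port shorted to ground, the output series arm Z2 runs from the junction to ground; the shunt arm Z3 also runs from the junction to ground. They appear in parallel: Z3 || Z2 = 13.94 + j98.79 Ω.
Step 4 — Series with input arm Z1: Z_in = Z1 + (Z3 || Z2) = 13.94 + j101.6 Ω = 102.6∠82.2° Ω.
Step 5 — Source phasor: V = 13.8∠-45.0° V = 9.758 - j9.758 V.
Step 6 — Current: I = V / Z = -0.0813 - j0.1071 A = 0.1345∠-127.2° A.
Step 7 — Complex power: S = V·I* = 0.2522 + j1.839 VA.
Step 8 — Real power: P = Re(S) = 0.2522 W.
Step 9 — Reactive power: Q = Im(S) = 1.839 VAR.
Step 10 — Apparent power: |S| = 1.856 VA.
Step 11 — Power factor: PF = P/|S| = 0.1359 (lagging).

(a) P = 0.2522 W  (b) Q = 1.839 VAR  (c) S = 1.856 VA  (d) PF = 0.1359 (lagging)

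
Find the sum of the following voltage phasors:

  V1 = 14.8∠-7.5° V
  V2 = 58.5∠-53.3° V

Step 1 — Convert each phasor to rectangular form:
  V1 = 14.8·(cos(-7.5°) + j·sin(-7.5°)) = 14.67 - j1.932 V
  V2 = 58.5·(cos(-53.3°) + j·sin(-53.3°)) = 34.96 - j46.9 V
Step 2 — Sum components: V_total = 49.63 - j48.84 V.
Step 3 — Convert to polar: |V_total| = 69.63 V, ∠V_total = -44.5°.

V_total = 69.63∠-44.5° V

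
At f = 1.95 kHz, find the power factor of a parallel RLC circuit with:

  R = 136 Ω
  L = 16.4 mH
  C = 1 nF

Step 1 — Angular frequency: ω = 2π·f = 2π·1950 = 1.225e+04 rad/s.
Step 2 — Component impedances:
  R: Z = R = 136 Ω
  L: Z = jωL = j·1.225e+04·0.0164 = 0 + j200.9 Ω
  C: Z = 1/(jωC) = -j/(ω·C) = 0 - j8.162e+04 Ω
Step 3 — Parallel combination: 1/Z_total = 1/R + 1/L + 1/C; Z_total = 93.42 + j63.07 Ω = 112.7∠34.0° Ω.
Step 4 — Power factor: PF = cos(φ) = Re(Z)/|Z| = 93.416/112.71 = 0.8288.
Step 5 — Type: Im(Z) = 63.07 ⇒ lagging (phase φ = 34.0°).

PF = 0.8288 (lagging, φ = 34.0°)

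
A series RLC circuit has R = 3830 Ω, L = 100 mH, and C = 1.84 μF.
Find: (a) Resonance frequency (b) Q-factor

Step 1 — Resonance condition Im(Z)=0 gives ω₀ = 1/√(LC).
Step 2 — ω₀ = 1/√(0.1·1.84e-06) = 2331 rad/s.
Step 3 — f₀ = ω₀/(2π) = 371 Hz.
Step 4 — Series Q: Q = ω₀L/R = 2331·0.1/3830 = 0.06087.

(a) f₀ = 371 Hz  (b) Q = 0.06087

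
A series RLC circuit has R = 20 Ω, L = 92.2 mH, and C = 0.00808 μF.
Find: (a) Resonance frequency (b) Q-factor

Step 1 — Resonance condition Im(Z)=0 gives ω₀ = 1/√(LC).
Step 2 — ω₀ = 1/√(0.0922·8.08e-09) = 3.664e+04 rad/s.
Step 3 — f₀ = ω₀/(2π) = 5831 Hz.
Step 4 — Series Q: Q = ω₀L/R = 3.664e+04·0.0922/20 = 168.9.

(a) f₀ = 5831 Hz  (b) Q = 168.9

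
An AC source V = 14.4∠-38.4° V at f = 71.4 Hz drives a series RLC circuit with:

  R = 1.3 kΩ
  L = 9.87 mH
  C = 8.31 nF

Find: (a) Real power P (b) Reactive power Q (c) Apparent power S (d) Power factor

Step 1 — Angular frequency: ω = 2π·f = 2π·71.4 = 448.6 rad/s.
Step 2 — Component impedances:
  R: Z = R = 1300 Ω
  L: Z = jωL = j·448.6·0.00987 = 0 + j4.428 Ω
  C: Z = 1/(jωC) = -j/(ω·C) = 0 - j2.682e+05 Ω
Step 3 — Series combination: Z_total = R + L + C = 1300 - j2.682e+05 Ω = 2.682e+05∠-89.7° Ω.
Step 4 — Source phasor: V = 14.4∠-38.4° V = 11.29 - j8.945 V.
Step 5 — Current: I = V / Z = 3.355e-05 + j4.191e-05 A = 5.368e-05∠51.3° A.
Step 6 — Complex power: S = V·I* = 3.747e-06 - j0.000773 VA.
Step 7 — Real power: P = Re(S) = 3.747e-06 W.
Step 8 — Reactive power: Q = Im(S) = -0.000773 VAR.
Step 9 — Apparent power: |S| = 0.000773 VA.
Step 10 — Power factor: PF = P/|S| = 0.004846 (leading).

(a) P = 3.747e-06 W  (b) Q = -0.000773 VAR  (c) S = 0.000773 VA  (d) PF = 0.004846 (leading)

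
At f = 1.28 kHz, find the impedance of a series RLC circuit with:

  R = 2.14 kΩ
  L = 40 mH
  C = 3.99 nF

Step 1 — Angular frequency: ω = 2π·f = 2π·1280 = 8042 rad/s.
Step 2 — Component impedances:
  R: Z = R = 2140 Ω
  L: Z = jωL = j·8042·0.04 = 0 + j321.7 Ω
  C: Z = 1/(jωC) = -j/(ω·C) = 0 - j3.116e+04 Ω
Step 3 — Series combination: Z_total = R + L + C = 2140 - j3.084e+04 Ω = 3.092e+04∠-86.0° Ω.

Z = 2140 - j3.084e+04 Ω = 3.092e+04∠-86.0° Ω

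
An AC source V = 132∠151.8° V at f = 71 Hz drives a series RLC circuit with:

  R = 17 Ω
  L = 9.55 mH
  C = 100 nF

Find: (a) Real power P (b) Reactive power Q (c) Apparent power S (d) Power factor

Step 1 — Angular frequency: ω = 2π·f = 2π·71 = 446.1 rad/s.
Step 2 — Component impedances:
  R: Z = R = 17 Ω
  L: Z = jωL = j·446.1·0.00955 = 0 + j4.26 Ω
  C: Z = 1/(jωC) = -j/(ω·C) = 0 - j2.242e+04 Ω
Step 3 — Series combination: Z_total = R + L + C = 17 - j2.241e+04 Ω = 2.241e+04∠-90.0° Ω.
Step 4 — Source phasor: V = 132∠151.8° V = -116.3 + j62.38 V.
Step 5 — Current: I = V / Z = -0.002787 - j0.005189 A = 0.00589∠-118.2° A.
Step 6 — Complex power: S = V·I* = 0.0005897 - j0.7774 VA.
Step 7 — Real power: P = Re(S) = 0.0005897 W.
Step 8 — Reactive power: Q = Im(S) = -0.7774 VAR.
Step 9 — Apparent power: |S| = 0.7774 VA.
Step 10 — Power factor: PF = P/|S| = 0.0007585 (leading).

(a) P = 0.0005897 W  (b) Q = -0.7774 VAR  (c) S = 0.7774 VA  (d) PF = 0.0007585 (leading)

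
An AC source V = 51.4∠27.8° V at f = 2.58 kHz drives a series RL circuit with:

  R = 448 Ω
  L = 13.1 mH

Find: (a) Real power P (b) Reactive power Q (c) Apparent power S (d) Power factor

Step 1 — Angular frequency: ω = 2π·f = 2π·2580 = 1.621e+04 rad/s.
Step 2 — Component impedances:
  R: Z = R = 448 Ω
  L: Z = jωL = j·1.621e+04·0.0131 = 0 + j212.4 Ω
Step 3 — Series combination: Z_total = R + L = 448 + j212.4 Ω = 495.8∠25.4° Ω.
Step 4 — Source phasor: V = 51.4∠27.8° V = 45.47 + j23.97 V.
Step 5 — Current: I = V / Z = 0.1036 + j0.004411 A = 0.1037∠2.4° A.
Step 6 — Complex power: S = V·I* = 4.815 + j2.283 VA.
Step 7 — Real power: P = Re(S) = 4.815 W.
Step 8 — Reactive power: Q = Im(S) = 2.283 VAR.
Step 9 — Apparent power: |S| = 5.329 VA.
Step 10 — Power factor: PF = P/|S| = 0.9036 (lagging).

(a) P = 4.815 W  (b) Q = 2.283 VAR  (c) S = 5.329 VA  (d) PF = 0.9036 (lagging)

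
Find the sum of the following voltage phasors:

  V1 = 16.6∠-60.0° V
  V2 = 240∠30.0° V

Step 1 — Convert each phasor to rectangular form:
  V1 = 16.6·(cos(-60.0°) + j·sin(-60.0°)) = 8.3 - j14.38 V
  V2 = 240·(cos(30.0°) + j·sin(30.0°)) = 207.8 + j120 V
Step 2 — Sum components: V_total = 216.1 + j105.6 V.
Step 3 — Convert to polar: |V_total| = 240.6 V, ∠V_total = 26.0°.

V_total = 240.6∠26.0° V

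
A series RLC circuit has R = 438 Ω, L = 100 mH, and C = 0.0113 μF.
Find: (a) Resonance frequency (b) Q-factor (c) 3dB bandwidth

Step 1 — Resonance: ω₀ = 1/√(LC) = 1/√(0.1·1.13e-08) = 2.975e+04 rad/s.
Step 2 — f₀ = ω₀/(2π) = 4735 Hz.
Step 3 — Series Q: Q = ω₀L/R = 2.975e+04·0.1/438 = 6.792.
Step 4 — Bandwidth: Δω = ω₀/Q = 4380 rad/s; BW = Δω/(2π) = 697.1 Hz.

(a) f₀ = 4735 Hz  (b) Q = 6.792  (c) BW = 697.1 Hz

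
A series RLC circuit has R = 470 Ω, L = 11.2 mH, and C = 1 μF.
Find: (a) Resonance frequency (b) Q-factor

Step 1 — Resonance condition Im(Z)=0 gives ω₀ = 1/√(LC).
Step 2 — ω₀ = 1/√(0.0112·1e-06) = 9449 rad/s.
Step 3 — f₀ = ω₀/(2π) = 1504 Hz.
Step 4 — Series Q: Q = ω₀L/R = 9449·0.0112/470 = 0.2252.

(a) f₀ = 1504 Hz  (b) Q = 0.2252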